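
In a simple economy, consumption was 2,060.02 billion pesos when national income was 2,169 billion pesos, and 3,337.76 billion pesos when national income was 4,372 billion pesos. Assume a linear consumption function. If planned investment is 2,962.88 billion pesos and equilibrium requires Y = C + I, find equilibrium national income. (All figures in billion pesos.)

MPC = (3337.76 − 2060.02)/(4372 − 2169) = 1277.74/2203 = 0.58
a = 2060.02 − 0.58(2169) = 802
Equilibrium: Y = 802 + 0.58Y + 2962.88
0.42Y = 3764.88, so Y = 3764.88/0.42 = 8964

Y = 8964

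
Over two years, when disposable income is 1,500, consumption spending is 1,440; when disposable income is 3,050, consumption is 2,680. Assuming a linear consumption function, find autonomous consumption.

MPC = ΔC/ΔY = (2680 − 1440)/(3050 − 1500) = 1240/1550 = 0.8
a = C − MPC·Y = 1440 − 0.8(1500) = 1440 − 1200 = 240

a = 240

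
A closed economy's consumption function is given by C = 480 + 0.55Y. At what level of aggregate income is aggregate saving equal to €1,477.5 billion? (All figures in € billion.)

Y = 4350

S = Y − C = -480 + 0.45Y
-480 + 0.45Y = 1477.5, so 0.45Y = 1957.5 and Y = 4350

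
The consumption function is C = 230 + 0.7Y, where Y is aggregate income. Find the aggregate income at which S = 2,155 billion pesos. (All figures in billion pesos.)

S = Y − C = -230 + 0.3Y
-230 + 0.3Y = 2155, so 0.3Y = 2385 and Y = 7950

Y = 7950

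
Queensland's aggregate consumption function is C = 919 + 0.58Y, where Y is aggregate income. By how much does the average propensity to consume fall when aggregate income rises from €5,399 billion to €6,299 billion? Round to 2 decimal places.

ΔAPC = 0.02

At Y = 5399: C = 919 + 0.58(5399) = 4050.42, APC = 4050.42/5399 = 0.750
At Y = 6299: C = 4572.42, APC = 4572.42/6299 = 0.726
Fall in APC = 0.750 − 0.726 = 0.024 ≈ 0.02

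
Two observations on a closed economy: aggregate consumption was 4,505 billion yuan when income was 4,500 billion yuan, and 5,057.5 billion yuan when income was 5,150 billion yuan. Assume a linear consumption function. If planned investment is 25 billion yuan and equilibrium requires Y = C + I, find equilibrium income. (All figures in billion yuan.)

Y = 4700

MPC = (5057.5 − 4505)/(5150 − 4500) = 552.5/650 = 0.85
a = 4505 − 0.85(4500) = 680
Equilibrium: Y = 680 + 0.85Y + 25
0.15Y = 705, so Y = 705/0.15 = 4700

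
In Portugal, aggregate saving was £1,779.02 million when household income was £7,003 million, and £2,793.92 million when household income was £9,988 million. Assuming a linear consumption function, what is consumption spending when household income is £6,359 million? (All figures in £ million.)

C = 4798.94

MPS = ΔS/ΔY = (2793.92 − 1779.02)/(9988 − 7003) = 1014.9/2985 = 0.34
MPC = 1 − MPS = 0.66
Autonomous saving = 1779.02 − 0.34(7003) = -602, so a = 602
C = 602 + 0.66(6359) = 602 + 4196.94 = 4798.94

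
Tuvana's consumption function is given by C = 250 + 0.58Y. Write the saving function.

S = -250 + 0.42Y

S = Y − C = Y − (250 + 0.58Y) = -250 + (1 − 0.58)Y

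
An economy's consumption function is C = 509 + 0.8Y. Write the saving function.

S = -509 + 0.2Y

S = Y − C = Y − (509 + 0.8Y) = -509 + (1 − 0.8)Y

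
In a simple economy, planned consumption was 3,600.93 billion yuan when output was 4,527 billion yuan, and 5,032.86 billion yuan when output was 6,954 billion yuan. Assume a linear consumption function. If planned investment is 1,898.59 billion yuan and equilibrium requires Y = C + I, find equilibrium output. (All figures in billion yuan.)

Y = 6899

MPC = (5032.86 − 3600.93)/(6954 − 4527) = 1431.93/2427 = 0.59
a = 3600.93 − 0.59(4527) = 930
Equilibrium: Y = 930 + 0.59Y + 1898.59
0.41Y = 2828.59, so Y = 2828.59/0.41 = 6899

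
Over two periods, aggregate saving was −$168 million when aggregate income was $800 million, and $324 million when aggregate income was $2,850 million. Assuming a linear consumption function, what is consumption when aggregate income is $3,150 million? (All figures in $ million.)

MPS = ΔS/ΔY = (324 − (-168))/(2850 − 800) = 492/2050 = 0.24
MPC = 1 − MPS = 0.76
Autonomous saving = -168 − 0.24(800) = -360, so a = 360
C = 360 + 0.76(3150) = 360 + 2394 = 2754

C = 2754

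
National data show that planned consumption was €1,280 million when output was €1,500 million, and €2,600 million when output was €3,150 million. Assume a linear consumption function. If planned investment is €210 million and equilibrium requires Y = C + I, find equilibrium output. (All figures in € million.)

Y = 1450

MPC = (2600 − 1280)/(3150 − 1500) = 1320/1650 = 0.8
a = 1280 − 0.8(1500) = 80
Equilibrium: Y = 80 + 0.8Y + 210
0.2Y = 290, so Y = 290/0.2 = 1450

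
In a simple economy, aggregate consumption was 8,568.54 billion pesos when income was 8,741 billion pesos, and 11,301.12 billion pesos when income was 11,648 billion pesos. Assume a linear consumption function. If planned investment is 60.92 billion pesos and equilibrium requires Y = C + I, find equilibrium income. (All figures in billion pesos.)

Y = 6882

MPC = (11301.12 − 8568.54)/(11648 − 8741) = 2732.58/2907 = 0.94
a = 8568.54 − 0.94(8741) = 352
Equilibrium: Y = 352 + 0.94Y + 60.92
0.06Y = 412.92, so Y = 412.92/0.06 = 6882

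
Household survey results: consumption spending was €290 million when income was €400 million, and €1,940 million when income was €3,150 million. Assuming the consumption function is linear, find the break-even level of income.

MPC = (1940 − 290)/(3150 − 400) = 1650/2750 = 0.6
a = 290 − 0.6(400) = 290 − 240 = 50
Break-even: Y = a/(1−MPC) = 50/0.4 = 125

Y = 125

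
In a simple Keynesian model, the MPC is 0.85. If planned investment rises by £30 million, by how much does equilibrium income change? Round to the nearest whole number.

The multiplier is 1/(1 − MPC) = 1/0.15.
ΔY = 30/0.15 = 200.00 ≈ 200

ΔY ≈ 200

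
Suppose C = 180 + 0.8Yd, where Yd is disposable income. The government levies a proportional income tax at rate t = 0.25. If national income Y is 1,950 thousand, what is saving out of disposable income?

S = 112.5

Yd = (1 − 0.25)(1950) = 0.75(1950) = 1462.5
C = 180 + 0.8(1462.5) = 180 + 1170 = 1350
S = Yd − C = 1462.5 − 1350 = 112.5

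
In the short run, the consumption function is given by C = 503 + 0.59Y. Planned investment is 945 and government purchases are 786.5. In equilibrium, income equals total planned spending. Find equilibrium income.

Y = C + I + G = 503 + 0.59Y + 945 + 786.5
Y − 0.59Y = 2234.5
0.41Y = 2234.5, so Y = 2234.5/0.41 = 5450

Y = 5450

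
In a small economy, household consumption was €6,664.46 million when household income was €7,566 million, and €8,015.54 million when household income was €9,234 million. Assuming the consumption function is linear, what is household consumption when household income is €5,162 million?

C = 4717.22

MPC = (8015.54 − 6664.46)/(9234 − 7566) = 1351.08/1668 = 0.81
a = 6664.46 − 0.81(7566) = 6664.46 − 6128.46 = 536
C = 536 + 0.81(5162) = 536 + 4181.22 = 4717.22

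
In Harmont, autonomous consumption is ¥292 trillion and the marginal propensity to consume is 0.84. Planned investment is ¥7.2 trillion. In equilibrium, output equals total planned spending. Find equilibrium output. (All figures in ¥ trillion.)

Y = 1870

Y = C + I = 292 + 0.84Y + 7.2
Y − 0.84Y = 299.2
0.16Y = 299.2, so Y = 299.2/0.16 = 1870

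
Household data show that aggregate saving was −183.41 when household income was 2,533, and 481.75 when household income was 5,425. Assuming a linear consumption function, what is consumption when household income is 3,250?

MPS = ΔS/ΔY = (481.75 − (-183.41))/(5425 − 2533) = 665.16/2892 = 0.23
MPC = 1 − MPS = 0.77
Autonomous saving = -183.41 − 0.23(2533) = -766, so a = 766
C = 766 + 0.77(3250) = 766 + 2502.5 = 3268.5

C = 3268.5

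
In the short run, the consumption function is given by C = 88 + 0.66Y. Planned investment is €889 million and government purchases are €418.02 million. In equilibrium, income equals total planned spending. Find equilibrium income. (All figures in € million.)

Y = 4103

Y = C + I + G = 88 + 0.66Y + 889 + 418.02
Y − 0.66Y = 1395.02
0.34Y = 1395.02, so Y = 1395.02/0.34 = 4103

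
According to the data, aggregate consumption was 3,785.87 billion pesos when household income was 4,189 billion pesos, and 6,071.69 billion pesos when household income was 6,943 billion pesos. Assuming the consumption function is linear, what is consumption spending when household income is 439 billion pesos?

C = 673.37

MPC = (6071.69 − 3785.87)/(6943 − 4189) = 2285.82/2754 = 0.83
a = 3785.87 − 0.83(4189) = 3785.87 − 3476.87 = 309
C = 309 + 0.83(439) = 309 + 364.37 = 673.37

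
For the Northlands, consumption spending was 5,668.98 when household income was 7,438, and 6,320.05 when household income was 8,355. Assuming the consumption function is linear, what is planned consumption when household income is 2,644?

C = 2265.24

MPC = (6320.05 − 5668.98)/(8355 − 7438) = 651.07/917 = 0.71
a = 5668.98 − 0.71(7438) = 5668.98 − 5280.98 = 388
C = 388 + 0.71(2644) = 388 + 1877.24 = 2265.24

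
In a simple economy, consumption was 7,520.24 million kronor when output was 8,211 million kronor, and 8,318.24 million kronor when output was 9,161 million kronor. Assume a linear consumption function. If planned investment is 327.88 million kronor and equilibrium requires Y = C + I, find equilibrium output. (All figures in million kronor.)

Y = 5943

MPC = (8318.24 − 7520.24)/(9161 − 8211) = 798/950 = 0.84
a = 7520.24 − 0.84(8211) = 623
Equilibrium: Y = 623 + 0.84Y + 327.88
0.16Y = 950.88, so Y = 950.88/0.16 = 5943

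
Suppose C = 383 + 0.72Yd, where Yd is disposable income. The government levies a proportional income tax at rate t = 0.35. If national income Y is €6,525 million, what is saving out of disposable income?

Yd = (1 − 0.35)(6525) = 0.65(6525) = 4241.25
C = 383 + 0.72(4241.25) = 383 + 3053.7 = 3436.7
S = Yd − C = 4241.25 − 3436.7 = 804.55

S = 804.55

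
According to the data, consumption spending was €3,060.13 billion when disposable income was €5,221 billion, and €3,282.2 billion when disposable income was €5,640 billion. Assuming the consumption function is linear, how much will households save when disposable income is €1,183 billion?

MPC = (3282.2 − 3060.13)/(5640 − 5221) = 222.07/419 = 0.53
a = 3060.13 − 0.53(5221) = 3060.13 − 2767.13 = 293
C = 293 + 0.53(1183) = 919.99
S = 1183 − 919.99 = 263.01

S = 263.01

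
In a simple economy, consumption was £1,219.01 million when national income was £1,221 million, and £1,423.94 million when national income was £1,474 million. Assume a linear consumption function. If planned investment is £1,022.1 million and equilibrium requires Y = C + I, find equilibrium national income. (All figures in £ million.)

MPC = (1423.94 − 1219.01)/(1474 − 1221) = 204.93/253 = 0.81
a = 1219.01 − 0.81(1221) = 230
Equilibrium: Y = 230 + 0.81Y + 1022.1
0.19Y = 1252.1, so Y = 1252.1/0.19 = 6590

Y = 6590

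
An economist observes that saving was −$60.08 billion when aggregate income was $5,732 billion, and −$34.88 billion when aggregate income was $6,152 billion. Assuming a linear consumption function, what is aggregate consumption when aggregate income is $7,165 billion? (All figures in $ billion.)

C = 7139.1

MPS = ΔS/ΔY = (-34.88 − (-60.08))/(6152 − 5732) = 25.2/420 = 0.06
MPC = 1 − MPS = 0.94
Autonomous saving = -60.08 − 0.06(5732) = -404, so a = 404
C = 404 + 0.94(7165) = 404 + 6735.1 = 7139.1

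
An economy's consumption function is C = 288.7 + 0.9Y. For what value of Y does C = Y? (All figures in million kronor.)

Y = 2887

At break-even, C = Y: 288.7 + 0.9Y = Y
0.1Y = 288.7, so Y = 288.7/0.1 = 2887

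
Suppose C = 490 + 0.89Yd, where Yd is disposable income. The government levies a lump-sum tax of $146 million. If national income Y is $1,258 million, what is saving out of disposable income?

S = -367.68

Yd = Y − T = 1258 − 146 = 1112
C = 490 + 0.89(1112) = 490 + 989.68 = 1479.68
S = Yd − C = 1112 − 1479.68 = -367.68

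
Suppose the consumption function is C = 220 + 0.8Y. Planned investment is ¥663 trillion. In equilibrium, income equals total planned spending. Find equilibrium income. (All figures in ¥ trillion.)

Y = 4415

Y = C + I = 220 + 0.8Y + 663
Y − 0.8Y = 883
0.2Y = 883, so Y = 883/0.2 = 4415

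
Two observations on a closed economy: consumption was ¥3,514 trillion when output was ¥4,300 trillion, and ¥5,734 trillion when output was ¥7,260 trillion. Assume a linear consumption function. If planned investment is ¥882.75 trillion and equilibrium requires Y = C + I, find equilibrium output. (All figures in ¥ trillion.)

Y = 4687

MPC = (5734 − 3514)/(7260 − 4300) = 2220/2960 = 0.75
a = 3514 − 0.75(4300) = 289
Equilibrium: Y = 289 + 0.75Y + 882.75
0.25Y = 1171.75, so Y = 1171.75/0.25 = 4687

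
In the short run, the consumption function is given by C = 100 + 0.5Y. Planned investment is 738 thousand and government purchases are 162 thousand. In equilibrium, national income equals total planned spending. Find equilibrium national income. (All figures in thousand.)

Y = C + I + G = 100 + 0.5Y + 738 + 162
Y − 0.5Y = 1000
0.5Y = 1000, so Y = 1000/0.5 = 2000

Y = 2000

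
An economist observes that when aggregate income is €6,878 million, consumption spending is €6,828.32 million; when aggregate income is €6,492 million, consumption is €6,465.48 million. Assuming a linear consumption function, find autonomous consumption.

a = 363

MPC = ΔC/ΔY = (6828.32 − 6465.48)/(6878 − 6492) = 362.84/386 = 0.94
a = C − MPC·Y = 6465.48 − 0.94(6492) = 6465.48 − 6102.48 = 363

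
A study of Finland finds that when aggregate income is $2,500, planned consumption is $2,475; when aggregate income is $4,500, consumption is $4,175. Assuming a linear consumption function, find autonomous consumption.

a = 350

MPC = ΔC/ΔY = (4175 − 2475)/(4500 − 2500) = 1700/2000 = 0.85
a = C − MPC·Y = 2475 − 0.85(2500) = 2475 − 2125 = 350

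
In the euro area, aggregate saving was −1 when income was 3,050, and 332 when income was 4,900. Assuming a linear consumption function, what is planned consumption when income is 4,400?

C = 4158

MPS = ΔS/ΔY = (332 − (-1))/(4900 − 3050) = 333/1850 = 0.18
MPC = 1 − MPS = 0.82
Autonomous saving = -1 − 0.18(3050) = -550, so a = 550
C = 550 + 0.82(4400) = 550 + 3608 = 4158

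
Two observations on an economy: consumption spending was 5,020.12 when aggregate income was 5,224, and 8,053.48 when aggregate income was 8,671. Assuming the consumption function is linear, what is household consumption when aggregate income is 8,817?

C = 8181.96

MPC = (8053.48 − 5020.12)/(8671 − 5224) = 3033.36/3447 = 0.88
a = 5020.12 − 0.88(5224) = 5020.12 − 4597.12 = 423
C = 423 + 0.88(8817) = 423 + 7758.96 = 8181.96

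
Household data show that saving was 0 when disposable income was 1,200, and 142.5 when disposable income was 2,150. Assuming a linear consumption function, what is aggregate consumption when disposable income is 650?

C = 732.5

MPS = ΔS/ΔY = (142.5 − 0)/(2150 − 1200) = 142.5/950 = 0.15
MPC = 1 − MPS = 0.85
Autonomous saving = 0 − 0.15(1200) = -180, so a = 180
C = 180 + 0.85(650) = 180 + 552.5 = 732.5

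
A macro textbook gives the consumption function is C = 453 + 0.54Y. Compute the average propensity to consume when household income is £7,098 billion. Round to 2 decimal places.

C = 453 + 0.54(7098) = 4285.92
APC = C/Y = 4285.92/7098 = 0.60

APC = 0.60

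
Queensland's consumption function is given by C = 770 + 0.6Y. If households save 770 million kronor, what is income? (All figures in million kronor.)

S = Y − C = -770 + 0.4Y
-770 + 0.4Y = 770, so 0.4Y = 1540 and Y = 3850

Y = 3850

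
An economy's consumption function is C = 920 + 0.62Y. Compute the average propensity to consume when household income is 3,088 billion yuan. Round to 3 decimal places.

APC = 0.918

C = 920 + 0.62(3088) = 2834.56
APC = C/Y = 2834.56/3088 = 0.918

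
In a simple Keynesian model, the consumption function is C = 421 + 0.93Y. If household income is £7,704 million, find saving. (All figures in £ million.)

S = 118.28

C = 421 + 0.93(7704) = 421 + 7164.72 = 7585.72
S = Y − C = 7704 − 7585.72 = 118.28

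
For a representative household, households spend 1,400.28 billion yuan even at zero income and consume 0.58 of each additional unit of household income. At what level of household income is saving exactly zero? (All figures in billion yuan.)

At break-even, C = Y: 1400.28 + 0.58Y = Y
0.42Y = 1400.28, so Y = 1400.28/0.42 = 3334

Y = 3334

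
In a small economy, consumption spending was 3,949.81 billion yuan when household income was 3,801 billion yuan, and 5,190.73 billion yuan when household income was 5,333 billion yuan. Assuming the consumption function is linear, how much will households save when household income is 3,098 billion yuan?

S = -282.38

MPC = (5190.73 − 3949.81)/(5333 − 3801) = 1240.92/1532 = 0.81
a = 3949.81 − 0.81(3801) = 3949.81 − 3078.81 = 871
C = 871 + 0.81(3098) = 3380.38
S = 3098 − 3380.38 = -282.38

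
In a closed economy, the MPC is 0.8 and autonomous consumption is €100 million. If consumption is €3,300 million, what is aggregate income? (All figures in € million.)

100 + 0.8Y = 3300
0.8Y = 3200, so Y = 3200/0.8 = 4000

Y = 4000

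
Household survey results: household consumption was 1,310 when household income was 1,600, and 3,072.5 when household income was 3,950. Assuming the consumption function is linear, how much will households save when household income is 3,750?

S = 827.5

MPC = (3072.5 − 1310)/(3950 − 1600) = 1762.5/2350 = 0.75
a = 1310 − 0.75(1600) = 1310 − 1200 = 110
C = 110 + 0.75(3750) = 2922.5
S = 3750 − 2922.5 = 827.5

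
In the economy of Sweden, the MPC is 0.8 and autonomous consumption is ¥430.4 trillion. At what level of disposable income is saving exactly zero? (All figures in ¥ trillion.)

Y = 2152

At break-even, C = Y: 430.4 + 0.8Y = Y
0.2Y = 430.4, so Y = 430.4/0.2 = 2152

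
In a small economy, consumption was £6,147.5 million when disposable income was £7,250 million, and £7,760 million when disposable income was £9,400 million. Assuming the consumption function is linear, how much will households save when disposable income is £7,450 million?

S = 1152.5

MPC = (7760 − 6147.5)/(9400 − 7250) = 1612.5/2150 = 0.75
a = 6147.5 − 0.75(7250) = 6147.5 − 5437.5 = 710
C = 710 + 0.75(7450) = 6297.5
S = 7450 − 6297.5 = 1152.5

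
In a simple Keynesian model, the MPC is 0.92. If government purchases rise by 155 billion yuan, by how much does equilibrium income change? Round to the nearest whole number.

ΔY ≈ 1938

The multiplier is 1/(1 − MPC) = 1/0.08.
ΔY = 155/0.08 = 1937.50 ≈ 1938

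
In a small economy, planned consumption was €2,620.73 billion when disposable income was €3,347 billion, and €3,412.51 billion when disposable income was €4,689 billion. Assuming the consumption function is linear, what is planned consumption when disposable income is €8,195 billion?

MPC = (3412.51 − 2620.73)/(4689 − 3347) = 791.78/1342 = 0.59
a = 2620.73 − 0.59(3347) = 2620.73 − 1974.73 = 646
C = 646 + 0.59(8195) = 646 + 4835.05 = 5481.05

C = 5481.05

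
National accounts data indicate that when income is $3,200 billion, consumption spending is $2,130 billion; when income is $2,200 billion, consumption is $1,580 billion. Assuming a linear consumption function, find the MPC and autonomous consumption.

MPC = ΔC/ΔY = (2130 − 1580)/(3200 − 2200) = 550/1000 = 0.55
a = C − MPC·Y = 1580 − 0.55(2200) = 1580 − 1210 = 370

MPC = 0.55; a = 370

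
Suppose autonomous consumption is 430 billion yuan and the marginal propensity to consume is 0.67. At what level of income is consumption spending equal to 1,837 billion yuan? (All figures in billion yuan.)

Y = 2100

430 + 0.67Y = 1837
0.67Y = 1407, so Y = 1407/0.67 = 2100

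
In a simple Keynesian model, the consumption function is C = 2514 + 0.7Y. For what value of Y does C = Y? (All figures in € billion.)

At break-even, C = Y: 2514 + 0.7Y = Y
0.3Y = 2514, so Y = 2514/0.3 = 8380

Y = 8380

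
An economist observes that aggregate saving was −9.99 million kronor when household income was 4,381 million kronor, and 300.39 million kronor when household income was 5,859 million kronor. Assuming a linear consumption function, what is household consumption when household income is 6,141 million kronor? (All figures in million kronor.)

C = 5781.39

MPS = ΔS/ΔY = (300.39 − (-9.99))/(5859 − 4381) = 310.38/1478 = 0.21
MPC = 1 − MPS = 0.79
Autonomous saving = -9.99 − 0.21(4381) = -930, so a = 930
C = 930 + 0.79(6141) = 930 + 4851.39 = 5781.39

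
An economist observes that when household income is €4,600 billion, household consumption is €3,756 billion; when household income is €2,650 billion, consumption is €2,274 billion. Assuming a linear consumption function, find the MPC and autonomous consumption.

MPC = ΔC/ΔY = (3756 − 2274)/(4600 − 2650) = 1482/1950 = 0.76
a = C − MPC·Y = 2274 − 0.76(2650) = 2274 − 2014 = 260

MPC = 0.76; a = 260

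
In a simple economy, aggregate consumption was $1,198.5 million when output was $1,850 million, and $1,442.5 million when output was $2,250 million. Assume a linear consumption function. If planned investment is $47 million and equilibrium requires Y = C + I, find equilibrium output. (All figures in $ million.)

MPC = (1442.5 − 1198.5)/(2250 − 1850) = 244/400 = 0.61
a = 1198.5 − 0.61(1850) = 70
Equilibrium: Y = 70 + 0.61Y + 47
0.39Y = 117, so Y = 117/0.39 = 300

Y = 300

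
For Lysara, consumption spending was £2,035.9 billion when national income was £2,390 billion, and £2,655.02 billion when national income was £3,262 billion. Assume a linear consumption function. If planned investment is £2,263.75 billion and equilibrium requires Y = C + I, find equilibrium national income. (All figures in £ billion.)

MPC = (2655.02 − 2035.9)/(3262 − 2390) = 619.12/872 = 0.71
a = 2035.9 − 0.71(2390) = 339
Equilibrium: Y = 339 + 0.71Y + 2263.75
0.29Y = 2602.75, so Y = 2602.75/0.29 = 8975

Y = 8975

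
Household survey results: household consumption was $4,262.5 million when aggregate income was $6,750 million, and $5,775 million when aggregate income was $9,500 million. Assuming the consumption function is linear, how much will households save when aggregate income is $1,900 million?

MPC = (5775 − 4262.5)/(9500 − 6750) = 1512.5/2750 = 0.55
a = 4262.5 − 0.55(6750) = 4262.5 − 3712.5 = 550
C = 550 + 0.55(1900) = 1595
S = 1900 − 1595 = 305

S = 305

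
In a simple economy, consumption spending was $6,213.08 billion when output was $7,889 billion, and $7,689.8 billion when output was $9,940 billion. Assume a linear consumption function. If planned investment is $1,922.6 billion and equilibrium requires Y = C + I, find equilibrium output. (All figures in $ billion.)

Y = 8770

MPC = (7689.8 − 6213.08)/(9940 − 7889) = 1476.72/2051 = 0.72
a = 6213.08 − 0.72(7889) = 533
Equilibrium: Y = 533 + 0.72Y + 1922.6
0.28Y = 2455.6, so Y = 2455.6/0.28 = 8770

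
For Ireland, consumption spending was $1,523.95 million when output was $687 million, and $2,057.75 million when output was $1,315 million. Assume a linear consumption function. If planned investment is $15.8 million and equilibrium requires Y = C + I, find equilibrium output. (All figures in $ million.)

MPC = (2057.75 − 1523.95)/(1315 − 687) = 533.8/628 = 0.85
a = 1523.95 − 0.85(687) = 940
Equilibrium: Y = 940 + 0.85Y + 15.8
0.15Y = 955.8, so Y = 955.8/0.15 = 6372

Y = 6372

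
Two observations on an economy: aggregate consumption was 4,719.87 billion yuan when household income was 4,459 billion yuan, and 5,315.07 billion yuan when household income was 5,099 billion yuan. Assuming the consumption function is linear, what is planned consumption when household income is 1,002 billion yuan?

C = 1504.86

MPC = (5315.07 − 4719.87)/(5099 − 4459) = 595.2/640 = 0.93
a = 4719.87 − 0.93(4459) = 4719.87 − 4146.87 = 573
C = 573 + 0.93(1002) = 573 + 931.86 = 1504.86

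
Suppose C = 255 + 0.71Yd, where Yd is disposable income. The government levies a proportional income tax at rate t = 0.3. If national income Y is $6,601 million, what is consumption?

C = 3535.697

Yd = (1 − 0.3)(6601) = 0.7(6601) = 4620.7
C = 255 + 0.71(4620.7) = 255 + 3280.697 = 3535.697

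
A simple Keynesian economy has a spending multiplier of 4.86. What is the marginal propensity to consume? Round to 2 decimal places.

MPC = 0.79

k = 1/(1 − MPC), so 1 − MPC = 1/k = 1/4.86 = 0.2058
MPC = 1 − 0.2058 = 0.79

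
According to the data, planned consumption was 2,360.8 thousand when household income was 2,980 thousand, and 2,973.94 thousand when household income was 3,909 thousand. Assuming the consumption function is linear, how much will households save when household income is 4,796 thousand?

S = 1236.64

MPC = (2973.94 − 2360.8)/(3909 − 2980) = 613.14/929 = 0.66
a = 2360.8 − 0.66(2980) = 2360.8 − 1966.8 = 394
C = 394 + 0.66(4796) = 3559.36
S = 4796 − 3559.36 = 1236.64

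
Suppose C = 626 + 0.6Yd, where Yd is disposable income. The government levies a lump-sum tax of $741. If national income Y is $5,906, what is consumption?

Yd = Y − T = 5906 − 741 = 5165
C = 626 + 0.6(5165) = 626 + 3099 = 3725

C = 3725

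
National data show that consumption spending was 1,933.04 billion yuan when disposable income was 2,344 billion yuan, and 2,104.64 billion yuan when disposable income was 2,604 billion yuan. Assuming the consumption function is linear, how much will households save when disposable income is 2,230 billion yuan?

S = 372.2

MPC = (2104.64 − 1933.04)/(2604 − 2344) = 171.6/260 = 0.66
a = 1933.04 − 0.66(2344) = 1933.04 − 1547.04 = 386
C = 386 + 0.66(2230) = 1857.8
S = 2230 − 1857.8 = 372.2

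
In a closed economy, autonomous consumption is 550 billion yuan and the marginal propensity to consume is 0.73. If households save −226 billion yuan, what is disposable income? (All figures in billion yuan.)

S = Y − C = -550 + 0.27Y
-550 + 0.27Y = -226, so 0.27Y = 324 and Y = 1200

Y = 1200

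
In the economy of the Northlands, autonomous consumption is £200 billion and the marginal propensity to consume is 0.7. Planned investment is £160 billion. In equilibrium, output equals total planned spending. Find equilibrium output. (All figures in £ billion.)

Y = 1200

Y = C + I = 200 + 0.7Y + 160
Y − 0.7Y = 360
0.3Y = 360, so Y = 360/0.3 = 1200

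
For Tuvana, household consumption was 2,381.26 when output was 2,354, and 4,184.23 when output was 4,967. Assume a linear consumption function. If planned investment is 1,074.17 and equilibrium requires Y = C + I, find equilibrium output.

MPC = (4184.23 − 2381.26)/(4967 − 2354) = 1802.97/2613 = 0.69
a = 2381.26 − 0.69(2354) = 757
Equilibrium: Y = 757 + 0.69Y + 1074.17
0.31Y = 1831.17, so Y = 1831.17/0.31 = 5907

Y = 5907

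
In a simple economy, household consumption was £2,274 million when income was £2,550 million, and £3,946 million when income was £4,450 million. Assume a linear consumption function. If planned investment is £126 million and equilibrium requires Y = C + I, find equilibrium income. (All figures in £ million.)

MPC = (3946 − 2274)/(4450 − 2550) = 1672/1900 = 0.88
a = 2274 − 0.88(2550) = 30
Equilibrium: Y = 30 + 0.88Y + 126
0.12Y = 156, so Y = 156/0.12 = 1300

Y = 1300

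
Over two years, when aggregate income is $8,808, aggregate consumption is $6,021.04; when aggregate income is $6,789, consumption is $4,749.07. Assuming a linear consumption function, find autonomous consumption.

a = 472

MPC = ΔC/ΔY = (6021.04 − 4749.07)/(8808 − 6789) = 1271.97/2019 = 0.63
a = C − MPC·Y = 4749.07 − 0.63(6789) = 4749.07 − 4277.07 = 472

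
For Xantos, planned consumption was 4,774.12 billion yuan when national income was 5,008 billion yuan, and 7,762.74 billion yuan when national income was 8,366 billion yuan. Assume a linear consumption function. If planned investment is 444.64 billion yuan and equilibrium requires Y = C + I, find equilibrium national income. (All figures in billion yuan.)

Y = 6924

MPC = (7762.74 − 4774.12)/(8366 − 5008) = 2988.62/3358 = 0.89
a = 4774.12 − 0.89(5008) = 317
Equilibrium: Y = 317 + 0.89Y + 444.64
0.11Y = 761.64, so Y = 761.64/0.11 = 6924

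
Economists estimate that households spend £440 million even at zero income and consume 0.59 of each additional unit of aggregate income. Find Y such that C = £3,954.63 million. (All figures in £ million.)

440 + 0.59Y = 3954.63
0.59Y = 3514.63, so Y = 3514.63/0.59 = 5957

Y = 5957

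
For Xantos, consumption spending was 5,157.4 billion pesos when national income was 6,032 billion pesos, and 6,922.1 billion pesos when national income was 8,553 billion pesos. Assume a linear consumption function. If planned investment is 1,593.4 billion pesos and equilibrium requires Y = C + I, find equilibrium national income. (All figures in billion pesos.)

MPC = (6922.1 − 5157.4)/(8553 − 6032) = 1764.7/2521 = 0.7
a = 5157.4 − 0.7(6032) = 935
Equilibrium: Y = 935 + 0.7Y + 1593.4
0.3Y = 2528.4, so Y = 2528.4/0.3 = 8428

Y = 8428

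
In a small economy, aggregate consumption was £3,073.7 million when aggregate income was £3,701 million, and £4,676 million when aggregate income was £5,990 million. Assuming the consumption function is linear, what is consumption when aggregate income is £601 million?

C = 903.7

MPC = (4676 − 3073.7)/(5990 − 3701) = 1602.3/2289 = 0.7
a = 3073.7 − 0.7(3701) = 3073.7 − 2590.7 = 483
C = 483 + 0.7(601) = 483 + 420.7 = 903.7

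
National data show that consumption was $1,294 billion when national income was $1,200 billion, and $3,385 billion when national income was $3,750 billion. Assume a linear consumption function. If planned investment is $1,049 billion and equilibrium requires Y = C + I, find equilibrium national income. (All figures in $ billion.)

MPC = (3385 − 1294)/(3750 − 1200) = 2091/2550 = 0.82
a = 1294 − 0.82(1200) = 310
Equilibrium: Y = 310 + 0.82Y + 1049
0.18Y = 1359, so Y = 1359/0.18 = 7550

Y = 7550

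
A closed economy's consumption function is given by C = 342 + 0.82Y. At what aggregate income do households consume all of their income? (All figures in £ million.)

Y = 1900

At break-even, C = Y: 342 + 0.82Y = Y
0.18Y = 342, so Y = 342/0.18 = 1900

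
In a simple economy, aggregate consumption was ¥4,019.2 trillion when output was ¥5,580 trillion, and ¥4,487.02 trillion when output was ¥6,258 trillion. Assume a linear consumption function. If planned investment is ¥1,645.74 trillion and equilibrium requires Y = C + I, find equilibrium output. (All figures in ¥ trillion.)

MPC = (4487.02 − 4019.2)/(6258 − 5580) = 467.82/678 = 0.69
a = 4019.2 − 0.69(5580) = 169
Equilibrium: Y = 169 + 0.69Y + 1645.74
0.31Y = 1814.74, so Y = 1814.74/0.31 = 5854

Y = 5854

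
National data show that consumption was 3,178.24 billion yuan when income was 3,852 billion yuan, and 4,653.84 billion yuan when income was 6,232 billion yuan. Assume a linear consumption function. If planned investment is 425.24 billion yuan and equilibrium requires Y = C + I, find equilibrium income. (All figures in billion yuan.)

MPC = (4653.84 − 3178.24)/(6232 − 3852) = 1475.6/2380 = 0.62
a = 3178.24 − 0.62(3852) = 790
Equilibrium: Y = 790 + 0.62Y + 425.24
0.38Y = 1215.24, so Y = 1215.24/0.38 = 3198

Y = 3198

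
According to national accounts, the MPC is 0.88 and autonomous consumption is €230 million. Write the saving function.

S = -230 + 0.12Y

S = Y − C = Y − (230 + 0.88Y) = -230 + (1 − 0.88)Y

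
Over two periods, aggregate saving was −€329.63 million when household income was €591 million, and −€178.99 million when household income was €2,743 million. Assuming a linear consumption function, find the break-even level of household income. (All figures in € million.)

Y = 5300

MPS = ΔS/ΔY = (-178.99 − (-329.63))/(2743 − 591) = 150.64/2152 = 0.07
MPC = 1 − MPS = 0.93
From S(591) = -329.63: −a + 0.07(591) = -329.63, so a = 41.37 − (-329.63) = 371
Break-even (S = 0): Y = a/MPS = 371/0.07 = 5300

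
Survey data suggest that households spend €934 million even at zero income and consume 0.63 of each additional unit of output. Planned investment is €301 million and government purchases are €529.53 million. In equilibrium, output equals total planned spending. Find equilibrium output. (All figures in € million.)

Y = 4769

Y = C + I + G = 934 + 0.63Y + 301 + 529.53
Y − 0.63Y = 1764.53
0.37Y = 1764.53, so Y = 1764.53/0.37 = 4769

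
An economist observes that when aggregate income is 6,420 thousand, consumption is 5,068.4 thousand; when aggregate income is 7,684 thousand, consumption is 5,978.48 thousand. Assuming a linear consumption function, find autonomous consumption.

a = 446

MPC = ΔC/ΔY = (5978.48 − 5068.4)/(7684 − 6420) = 910.08/1264 = 0.72
a = C − MPC·Y = 5068.4 − 0.72(6420) = 5068.4 − 4622.4 = 446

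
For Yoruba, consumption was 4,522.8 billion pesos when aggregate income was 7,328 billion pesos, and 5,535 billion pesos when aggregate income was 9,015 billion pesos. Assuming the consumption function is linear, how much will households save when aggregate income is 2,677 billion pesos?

S = 944.8

MPC = (5535 − 4522.8)/(9015 − 7328) = 1012.2/1687 = 0.6
a = 4522.8 − 0.6(7328) = 4522.8 − 4396.8 = 126
C = 126 + 0.6(2677) = 1732.2
S = 2677 − 1732.2 = 944.8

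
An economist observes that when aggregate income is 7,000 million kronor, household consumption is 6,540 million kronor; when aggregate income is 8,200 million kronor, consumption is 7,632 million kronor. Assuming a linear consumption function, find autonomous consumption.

a = 170

MPC = ΔC/ΔY = (7632 − 6540)/(8200 − 7000) = 1092/1200 = 0.91
a = C − MPC·Y = 6540 − 0.91(7000) = 6540 − 6370 = 170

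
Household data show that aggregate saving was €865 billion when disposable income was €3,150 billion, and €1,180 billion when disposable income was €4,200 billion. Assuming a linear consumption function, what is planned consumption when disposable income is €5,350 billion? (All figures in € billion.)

C = 3825

MPS = ΔS/ΔY = (1180 − 865)/(4200 − 3150) = 315/1050 = 0.3
MPC = 1 − MPS = 0.7
Autonomous saving = 865 − 0.3(3150) = -80, so a = 80
C = 80 + 0.7(5350) = 80 + 3745 = 3825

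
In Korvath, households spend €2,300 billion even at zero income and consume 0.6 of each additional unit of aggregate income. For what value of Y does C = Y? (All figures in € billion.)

At break-even, C = Y: 2300 + 0.6Y = Y
0.4Y = 2300, so Y = 2300/0.4 = 5750

Y = 5750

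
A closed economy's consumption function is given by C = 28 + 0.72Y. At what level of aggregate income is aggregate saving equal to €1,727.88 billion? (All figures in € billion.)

Y = 6271

S = Y − C = -28 + 0.28Y
-28 + 0.28Y = 1727.88, so 0.28Y = 1755.88 and Y = 6271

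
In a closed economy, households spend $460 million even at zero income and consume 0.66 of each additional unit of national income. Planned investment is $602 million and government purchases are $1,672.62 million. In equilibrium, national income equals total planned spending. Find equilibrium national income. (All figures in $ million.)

Y = C + I + G = 460 + 0.66Y + 602 + 1672.62
Y − 0.66Y = 2734.62
0.34Y = 2734.62, so Y = 2734.62/0.34 = 8043

Y = 8043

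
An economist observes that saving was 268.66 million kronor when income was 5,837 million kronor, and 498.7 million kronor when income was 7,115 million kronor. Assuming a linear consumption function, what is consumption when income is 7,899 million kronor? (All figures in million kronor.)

C = 7259.18

MPS = ΔS/ΔY = (498.7 − 268.66)/(7115 − 5837) = 230.04/1278 = 0.18
MPC = 1 − MPS = 0.82
Autonomous saving = 268.66 − 0.18(5837) = -782, so a = 782
C = 782 + 0.82(7899) = 782 + 6477.18 = 7259.18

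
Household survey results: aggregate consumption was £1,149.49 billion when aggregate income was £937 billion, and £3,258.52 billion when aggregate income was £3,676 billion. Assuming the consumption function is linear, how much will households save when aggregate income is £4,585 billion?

S = 626.55

MPC = (3258.52 − 1149.49)/(3676 − 937) = 2109.03/2739 = 0.77
a = 1149.49 − 0.77(937) = 1149.49 − 721.49 = 428
C = 428 + 0.77(4585) = 3958.45
S = 4585 − 3958.45 = 626.55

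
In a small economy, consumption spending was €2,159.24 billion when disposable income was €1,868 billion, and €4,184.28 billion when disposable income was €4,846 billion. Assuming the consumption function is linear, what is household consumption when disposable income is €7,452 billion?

MPC = (4184.28 − 2159.24)/(4846 − 1868) = 2025.04/2978 = 0.68
a = 2159.24 − 0.68(1868) = 2159.24 − 1270.24 = 889
C = 889 + 0.68(7452) = 889 + 5067.36 = 5956.36

C = 5956.36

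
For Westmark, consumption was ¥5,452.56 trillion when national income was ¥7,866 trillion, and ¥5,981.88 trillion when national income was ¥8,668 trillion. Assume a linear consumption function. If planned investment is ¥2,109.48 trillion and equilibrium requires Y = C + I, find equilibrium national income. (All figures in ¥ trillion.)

MPC = (5981.88 − 5452.56)/(8668 − 7866) = 529.32/802 = 0.66
a = 5452.56 − 0.66(7866) = 261
Equilibrium: Y = 261 + 0.66Y + 2109.48
0.34Y = 2370.48, so Y = 2370.48/0.34 = 6972

Y = 6972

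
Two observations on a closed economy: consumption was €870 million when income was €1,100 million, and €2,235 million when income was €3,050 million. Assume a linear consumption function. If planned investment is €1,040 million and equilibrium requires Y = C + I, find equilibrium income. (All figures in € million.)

MPC = (2235 − 870)/(3050 − 1100) = 1365/1950 = 0.7
a = 870 − 0.7(1100) = 100
Equilibrium: Y = 100 + 0.7Y + 1040
0.3Y = 1140, so Y = 1140/0.3 = 3800

Y = 3800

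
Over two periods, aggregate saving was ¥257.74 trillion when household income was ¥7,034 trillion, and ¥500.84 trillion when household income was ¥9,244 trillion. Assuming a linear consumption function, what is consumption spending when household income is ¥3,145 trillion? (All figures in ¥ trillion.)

MPS = ΔS/ΔY = (500.84 − 257.74)/(9244 − 7034) = 243.1/2210 = 0.11
MPC = 1 − MPS = 0.89
Autonomous saving = 257.74 − 0.11(7034) = -516, so a = 516
C = 516 + 0.89(3145) = 516 + 2799.05 = 3315.05

C = 3315.05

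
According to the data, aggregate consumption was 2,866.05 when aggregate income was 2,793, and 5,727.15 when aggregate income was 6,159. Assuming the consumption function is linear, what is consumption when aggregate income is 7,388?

C = 6771.8

MPC = (5727.15 − 2866.05)/(6159 − 2793) = 2861.1/3366 = 0.85
a = 2866.05 − 0.85(2793) = 2866.05 − 2374.05 = 492
C = 492 + 0.85(7388) = 492 + 6279.8 = 6771.8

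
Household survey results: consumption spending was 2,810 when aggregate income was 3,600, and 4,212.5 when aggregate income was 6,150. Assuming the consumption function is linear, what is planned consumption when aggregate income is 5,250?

MPC = (4212.5 − 2810)/(6150 − 3600) = 1402.5/2550 = 0.55
a = 2810 − 0.55(3600) = 2810 − 1980 = 830
C = 830 + 0.55(5250) = 830 + 2887.5 = 3717.5

C = 3717.5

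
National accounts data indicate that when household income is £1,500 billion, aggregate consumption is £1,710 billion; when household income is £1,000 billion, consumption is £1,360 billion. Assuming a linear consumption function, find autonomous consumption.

a = 660

MPC = ΔC/ΔY = (1710 − 1360)/(1500 − 1000) = 350/500 = 0.7
a = C − MPC·Y = 1360 − 0.7(1000) = 1360 − 700 = 660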